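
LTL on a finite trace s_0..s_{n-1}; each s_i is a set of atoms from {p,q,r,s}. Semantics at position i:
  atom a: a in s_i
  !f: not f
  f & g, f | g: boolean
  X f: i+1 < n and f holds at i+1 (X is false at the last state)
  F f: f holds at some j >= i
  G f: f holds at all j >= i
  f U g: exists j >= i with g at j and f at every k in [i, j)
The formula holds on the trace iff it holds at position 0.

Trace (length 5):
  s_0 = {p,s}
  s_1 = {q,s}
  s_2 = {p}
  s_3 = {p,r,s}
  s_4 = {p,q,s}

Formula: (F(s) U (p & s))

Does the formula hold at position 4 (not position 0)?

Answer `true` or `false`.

Answer: true

Derivation:
s_0={p,s}: (F(s) U (p & s))=True F(s)=True s=True (p & s)=True p=True
s_1={q,s}: (F(s) U (p & s))=True F(s)=True s=True (p & s)=False p=False
s_2={p}: (F(s) U (p & s))=True F(s)=True s=False (p & s)=False p=True
s_3={p,r,s}: (F(s) U (p & s))=True F(s)=True s=True (p & s)=True p=True
s_4={p,q,s}: (F(s) U (p & s))=True F(s)=True s=True (p & s)=True p=True
Evaluating at position 4: result = True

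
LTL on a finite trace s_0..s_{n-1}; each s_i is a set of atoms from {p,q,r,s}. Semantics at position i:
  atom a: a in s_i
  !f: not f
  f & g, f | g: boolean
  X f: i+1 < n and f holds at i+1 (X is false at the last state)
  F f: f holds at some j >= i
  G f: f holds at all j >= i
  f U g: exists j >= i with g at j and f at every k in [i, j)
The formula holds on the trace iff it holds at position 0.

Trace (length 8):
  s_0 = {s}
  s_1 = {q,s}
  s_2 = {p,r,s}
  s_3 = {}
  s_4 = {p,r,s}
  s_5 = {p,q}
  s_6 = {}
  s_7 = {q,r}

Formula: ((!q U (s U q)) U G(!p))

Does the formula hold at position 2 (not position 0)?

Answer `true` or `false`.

s_0={s}: ((!q U (s U q)) U G(!p))=True (!q U (s U q))=True !q=True q=False (s U q)=True s=True G(!p)=False !p=True p=False
s_1={q,s}: ((!q U (s U q)) U G(!p))=True (!q U (s U q))=True !q=False q=True (s U q)=True s=True G(!p)=False !p=True p=False
s_2={p,r,s}: ((!q U (s U q)) U G(!p))=True (!q U (s U q))=True !q=True q=False (s U q)=False s=True G(!p)=False !p=False p=True
s_3={}: ((!q U (s U q)) U G(!p))=True (!q U (s U q))=True !q=True q=False (s U q)=False s=False G(!p)=False !p=True p=False
s_4={p,r,s}: ((!q U (s U q)) U G(!p))=True (!q U (s U q))=True !q=True q=False (s U q)=True s=True G(!p)=False !p=False p=True
s_5={p,q}: ((!q U (s U q)) U G(!p))=True (!q U (s U q))=True !q=False q=True (s U q)=True s=False G(!p)=False !p=False p=True
s_6={}: ((!q U (s U q)) U G(!p))=True (!q U (s U q))=True !q=True q=False (s U q)=False s=False G(!p)=True !p=True p=False
s_7={q,r}: ((!q U (s U q)) U G(!p))=True (!q U (s U q))=True !q=False q=True (s U q)=True s=False G(!p)=True !p=True p=False
Evaluating at position 2: result = True

Answer: true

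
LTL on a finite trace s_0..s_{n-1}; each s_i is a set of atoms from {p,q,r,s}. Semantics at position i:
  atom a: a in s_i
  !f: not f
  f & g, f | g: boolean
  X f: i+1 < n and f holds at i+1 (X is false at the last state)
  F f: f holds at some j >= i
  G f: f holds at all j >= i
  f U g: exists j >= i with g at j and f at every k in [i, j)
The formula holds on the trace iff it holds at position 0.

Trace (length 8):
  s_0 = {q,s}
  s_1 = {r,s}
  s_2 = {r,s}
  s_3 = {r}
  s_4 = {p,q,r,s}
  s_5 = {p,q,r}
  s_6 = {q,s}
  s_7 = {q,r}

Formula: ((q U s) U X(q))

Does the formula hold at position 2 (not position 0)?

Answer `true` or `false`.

Answer: true

Derivation:
s_0={q,s}: ((q U s) U X(q))=True (q U s)=True q=True s=True X(q)=False
s_1={r,s}: ((q U s) U X(q))=True (q U s)=True q=False s=True X(q)=False
s_2={r,s}: ((q U s) U X(q))=True (q U s)=True q=False s=True X(q)=False
s_3={r}: ((q U s) U X(q))=True (q U s)=False q=False s=False X(q)=True
s_4={p,q,r,s}: ((q U s) U X(q))=True (q U s)=True q=True s=True X(q)=True
s_5={p,q,r}: ((q U s) U X(q))=True (q U s)=True q=True s=False X(q)=True
s_6={q,s}: ((q U s) U X(q))=True (q U s)=True q=True s=True X(q)=True
s_7={q,r}: ((q U s) U X(q))=False (q U s)=False q=True s=False X(q)=False
Evaluating at position 2: result = True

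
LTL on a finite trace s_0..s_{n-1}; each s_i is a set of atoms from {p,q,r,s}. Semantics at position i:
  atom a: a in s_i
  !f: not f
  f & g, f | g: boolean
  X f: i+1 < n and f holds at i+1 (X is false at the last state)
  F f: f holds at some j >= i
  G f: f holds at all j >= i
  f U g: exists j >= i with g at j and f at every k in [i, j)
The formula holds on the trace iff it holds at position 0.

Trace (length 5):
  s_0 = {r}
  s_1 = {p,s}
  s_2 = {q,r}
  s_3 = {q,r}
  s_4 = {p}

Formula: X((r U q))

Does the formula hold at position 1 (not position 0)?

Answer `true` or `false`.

s_0={r}: X((r U q))=False (r U q)=False r=True q=False
s_1={p,s}: X((r U q))=True (r U q)=False r=False q=False
s_2={q,r}: X((r U q))=True (r U q)=True r=True q=True
s_3={q,r}: X((r U q))=False (r U q)=True r=True q=True
s_4={p}: X((r U q))=False (r U q)=False r=False q=False
Evaluating at position 1: result = True

Answer: true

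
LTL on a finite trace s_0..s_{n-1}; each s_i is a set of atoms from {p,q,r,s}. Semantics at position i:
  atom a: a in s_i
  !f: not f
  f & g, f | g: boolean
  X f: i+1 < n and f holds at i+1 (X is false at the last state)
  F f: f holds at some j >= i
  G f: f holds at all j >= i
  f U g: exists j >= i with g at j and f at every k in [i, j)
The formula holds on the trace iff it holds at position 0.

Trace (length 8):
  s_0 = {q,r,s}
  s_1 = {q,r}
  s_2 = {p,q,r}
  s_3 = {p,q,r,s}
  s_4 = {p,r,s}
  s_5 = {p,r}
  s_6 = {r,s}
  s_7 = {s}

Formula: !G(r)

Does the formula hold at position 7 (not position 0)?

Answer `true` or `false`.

Answer: true

Derivation:
s_0={q,r,s}: !G(r)=True G(r)=False r=True
s_1={q,r}: !G(r)=True G(r)=False r=True
s_2={p,q,r}: !G(r)=True G(r)=False r=True
s_3={p,q,r,s}: !G(r)=True G(r)=False r=True
s_4={p,r,s}: !G(r)=True G(r)=False r=True
s_5={p,r}: !G(r)=True G(r)=False r=True
s_6={r,s}: !G(r)=True G(r)=False r=True
s_7={s}: !G(r)=True G(r)=False r=False
Evaluating at position 7: result = True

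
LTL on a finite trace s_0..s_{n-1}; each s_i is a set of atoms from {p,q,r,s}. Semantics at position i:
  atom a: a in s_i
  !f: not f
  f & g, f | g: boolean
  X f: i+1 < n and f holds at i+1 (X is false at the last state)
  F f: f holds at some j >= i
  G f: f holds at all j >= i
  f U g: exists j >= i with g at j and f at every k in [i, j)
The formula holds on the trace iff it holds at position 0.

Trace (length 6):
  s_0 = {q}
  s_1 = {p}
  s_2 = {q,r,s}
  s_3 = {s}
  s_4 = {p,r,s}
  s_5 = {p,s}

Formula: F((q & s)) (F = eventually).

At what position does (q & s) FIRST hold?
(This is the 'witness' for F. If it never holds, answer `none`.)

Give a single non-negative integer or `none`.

Answer: 2

Derivation:
s_0={q}: (q & s)=False q=True s=False
s_1={p}: (q & s)=False q=False s=False
s_2={q,r,s}: (q & s)=True q=True s=True
s_3={s}: (q & s)=False q=False s=True
s_4={p,r,s}: (q & s)=False q=False s=True
s_5={p,s}: (q & s)=False q=False s=True
F((q & s)) holds; first witness at position 2.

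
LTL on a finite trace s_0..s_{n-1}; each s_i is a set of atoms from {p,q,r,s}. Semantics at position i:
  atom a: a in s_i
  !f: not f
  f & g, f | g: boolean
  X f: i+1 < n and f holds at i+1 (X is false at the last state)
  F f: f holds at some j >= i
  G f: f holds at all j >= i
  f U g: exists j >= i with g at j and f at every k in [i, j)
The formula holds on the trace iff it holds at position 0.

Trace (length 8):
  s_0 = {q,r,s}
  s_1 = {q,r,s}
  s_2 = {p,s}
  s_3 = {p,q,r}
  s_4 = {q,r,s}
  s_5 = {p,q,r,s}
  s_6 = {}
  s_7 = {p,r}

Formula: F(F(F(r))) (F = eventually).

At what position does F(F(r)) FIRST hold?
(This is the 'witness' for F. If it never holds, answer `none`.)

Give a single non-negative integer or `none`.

Answer: 0

Derivation:
s_0={q,r,s}: F(F(r))=True F(r)=True r=True
s_1={q,r,s}: F(F(r))=True F(r)=True r=True
s_2={p,s}: F(F(r))=True F(r)=True r=False
s_3={p,q,r}: F(F(r))=True F(r)=True r=True
s_4={q,r,s}: F(F(r))=True F(r)=True r=True
s_5={p,q,r,s}: F(F(r))=True F(r)=True r=True
s_6={}: F(F(r))=True F(r)=True r=False
s_7={p,r}: F(F(r))=True F(r)=True r=True
F(F(F(r))) holds; first witness at position 0.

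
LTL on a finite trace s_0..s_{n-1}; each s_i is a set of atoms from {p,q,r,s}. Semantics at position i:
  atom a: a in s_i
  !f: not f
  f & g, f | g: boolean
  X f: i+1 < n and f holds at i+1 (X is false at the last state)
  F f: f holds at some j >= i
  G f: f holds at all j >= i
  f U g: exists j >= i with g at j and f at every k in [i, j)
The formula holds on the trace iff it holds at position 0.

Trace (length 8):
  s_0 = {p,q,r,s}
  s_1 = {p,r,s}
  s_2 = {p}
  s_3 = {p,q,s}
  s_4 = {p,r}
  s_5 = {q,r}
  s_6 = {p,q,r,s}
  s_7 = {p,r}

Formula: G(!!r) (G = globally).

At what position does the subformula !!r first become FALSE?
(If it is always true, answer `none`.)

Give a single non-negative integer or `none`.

s_0={p,q,r,s}: !!r=True !r=False r=True
s_1={p,r,s}: !!r=True !r=False r=True
s_2={p}: !!r=False !r=True r=False
s_3={p,q,s}: !!r=False !r=True r=False
s_4={p,r}: !!r=True !r=False r=True
s_5={q,r}: !!r=True !r=False r=True
s_6={p,q,r,s}: !!r=True !r=False r=True
s_7={p,r}: !!r=True !r=False r=True
G(!!r) holds globally = False
First violation at position 2.

Answer: 2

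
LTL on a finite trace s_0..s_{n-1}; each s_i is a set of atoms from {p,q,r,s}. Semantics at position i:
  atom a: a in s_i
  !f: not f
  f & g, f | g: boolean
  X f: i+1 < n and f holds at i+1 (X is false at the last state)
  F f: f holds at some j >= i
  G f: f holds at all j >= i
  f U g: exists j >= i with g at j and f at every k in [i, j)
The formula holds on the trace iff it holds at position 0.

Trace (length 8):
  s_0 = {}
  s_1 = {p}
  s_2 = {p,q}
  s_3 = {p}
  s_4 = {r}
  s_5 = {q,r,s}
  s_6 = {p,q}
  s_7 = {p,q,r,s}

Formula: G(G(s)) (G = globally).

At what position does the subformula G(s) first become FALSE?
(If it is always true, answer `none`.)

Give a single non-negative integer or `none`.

Answer: 0

Derivation:
s_0={}: G(s)=False s=False
s_1={p}: G(s)=False s=False
s_2={p,q}: G(s)=False s=False
s_3={p}: G(s)=False s=False
s_4={r}: G(s)=False s=False
s_5={q,r,s}: G(s)=False s=True
s_6={p,q}: G(s)=False s=False
s_7={p,q,r,s}: G(s)=True s=True
G(G(s)) holds globally = False
First violation at position 0.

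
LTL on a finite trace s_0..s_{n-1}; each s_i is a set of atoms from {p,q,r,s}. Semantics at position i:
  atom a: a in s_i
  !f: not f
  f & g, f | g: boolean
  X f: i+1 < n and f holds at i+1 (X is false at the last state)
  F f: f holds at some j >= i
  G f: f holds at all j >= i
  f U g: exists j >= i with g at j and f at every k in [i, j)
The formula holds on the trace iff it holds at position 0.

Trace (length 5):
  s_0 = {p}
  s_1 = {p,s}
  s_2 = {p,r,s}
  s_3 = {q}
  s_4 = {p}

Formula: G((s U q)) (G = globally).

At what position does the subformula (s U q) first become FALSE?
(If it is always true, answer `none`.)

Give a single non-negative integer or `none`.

s_0={p}: (s U q)=False s=False q=False
s_1={p,s}: (s U q)=True s=True q=False
s_2={p,r,s}: (s U q)=True s=True q=False
s_3={q}: (s U q)=True s=False q=True
s_4={p}: (s U q)=False s=False q=False
G((s U q)) holds globally = False
First violation at position 0.

Answer: 0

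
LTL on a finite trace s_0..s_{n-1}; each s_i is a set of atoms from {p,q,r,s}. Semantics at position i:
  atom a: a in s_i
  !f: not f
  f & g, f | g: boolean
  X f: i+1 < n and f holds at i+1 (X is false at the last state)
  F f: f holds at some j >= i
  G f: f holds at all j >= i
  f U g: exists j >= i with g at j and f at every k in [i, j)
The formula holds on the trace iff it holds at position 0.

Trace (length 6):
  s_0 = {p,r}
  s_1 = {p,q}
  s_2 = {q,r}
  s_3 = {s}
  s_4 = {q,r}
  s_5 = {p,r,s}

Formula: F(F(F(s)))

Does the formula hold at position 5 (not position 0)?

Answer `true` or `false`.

s_0={p,r}: F(F(F(s)))=True F(F(s))=True F(s)=True s=False
s_1={p,q}: F(F(F(s)))=True F(F(s))=True F(s)=True s=False
s_2={q,r}: F(F(F(s)))=True F(F(s))=True F(s)=True s=False
s_3={s}: F(F(F(s)))=True F(F(s))=True F(s)=True s=True
s_4={q,r}: F(F(F(s)))=True F(F(s))=True F(s)=True s=False
s_5={p,r,s}: F(F(F(s)))=True F(F(s))=True F(s)=True s=True
Evaluating at position 5: result = True

Answer: true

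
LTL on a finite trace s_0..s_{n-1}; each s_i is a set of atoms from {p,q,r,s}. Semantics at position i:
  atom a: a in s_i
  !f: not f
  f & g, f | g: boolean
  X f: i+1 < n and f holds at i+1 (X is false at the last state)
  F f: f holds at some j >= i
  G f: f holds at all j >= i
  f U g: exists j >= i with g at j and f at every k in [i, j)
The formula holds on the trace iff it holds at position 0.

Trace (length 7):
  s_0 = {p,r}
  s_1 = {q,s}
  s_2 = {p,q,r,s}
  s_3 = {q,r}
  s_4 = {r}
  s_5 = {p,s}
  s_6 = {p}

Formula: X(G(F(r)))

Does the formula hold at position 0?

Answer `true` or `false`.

Answer: false

Derivation:
s_0={p,r}: X(G(F(r)))=False G(F(r))=False F(r)=True r=True
s_1={q,s}: X(G(F(r)))=False G(F(r))=False F(r)=True r=False
s_2={p,q,r,s}: X(G(F(r)))=False G(F(r))=False F(r)=True r=True
s_3={q,r}: X(G(F(r)))=False G(F(r))=False F(r)=True r=True
s_4={r}: X(G(F(r)))=False G(F(r))=False F(r)=True r=True
s_5={p,s}: X(G(F(r)))=False G(F(r))=False F(r)=False r=False
s_6={p}: X(G(F(r)))=False G(F(r))=False F(r)=False r=False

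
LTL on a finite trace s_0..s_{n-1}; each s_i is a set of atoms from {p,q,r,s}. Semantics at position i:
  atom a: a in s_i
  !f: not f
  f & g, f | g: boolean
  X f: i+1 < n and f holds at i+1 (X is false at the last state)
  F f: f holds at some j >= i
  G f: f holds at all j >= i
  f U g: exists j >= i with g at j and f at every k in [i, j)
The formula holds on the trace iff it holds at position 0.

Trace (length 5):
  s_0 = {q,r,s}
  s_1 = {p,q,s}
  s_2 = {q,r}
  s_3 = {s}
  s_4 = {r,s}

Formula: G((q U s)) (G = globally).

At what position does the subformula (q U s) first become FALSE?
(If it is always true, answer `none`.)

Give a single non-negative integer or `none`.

s_0={q,r,s}: (q U s)=True q=True s=True
s_1={p,q,s}: (q U s)=True q=True s=True
s_2={q,r}: (q U s)=True q=True s=False
s_3={s}: (q U s)=True q=False s=True
s_4={r,s}: (q U s)=True q=False s=True
G((q U s)) holds globally = True
No violation — formula holds at every position.

Answer: none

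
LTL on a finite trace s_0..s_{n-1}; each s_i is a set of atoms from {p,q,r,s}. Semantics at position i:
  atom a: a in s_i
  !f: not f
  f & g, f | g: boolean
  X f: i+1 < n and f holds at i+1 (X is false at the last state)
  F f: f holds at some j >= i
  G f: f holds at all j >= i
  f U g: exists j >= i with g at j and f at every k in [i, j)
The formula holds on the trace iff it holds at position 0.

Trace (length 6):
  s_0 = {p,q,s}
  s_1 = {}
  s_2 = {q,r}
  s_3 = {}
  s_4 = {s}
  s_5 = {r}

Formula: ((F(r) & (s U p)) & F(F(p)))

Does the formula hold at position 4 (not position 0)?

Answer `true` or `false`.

Answer: false

Derivation:
s_0={p,q,s}: ((F(r) & (s U p)) & F(F(p)))=True (F(r) & (s U p))=True F(r)=True r=False (s U p)=True s=True p=True F(F(p))=True F(p)=True
s_1={}: ((F(r) & (s U p)) & F(F(p)))=False (F(r) & (s U p))=False F(r)=True r=False (s U p)=False s=False p=False F(F(p))=False F(p)=False
s_2={q,r}: ((F(r) & (s U p)) & F(F(p)))=False (F(r) & (s U p))=False F(r)=True r=True (s U p)=False s=False p=False F(F(p))=False F(p)=False
s_3={}: ((F(r) & (s U p)) & F(F(p)))=False (F(r) & (s U p))=False F(r)=True r=False (s U p)=False s=False p=False F(F(p))=False F(p)=False
s_4={s}: ((F(r) & (s U p)) & F(F(p)))=False (F(r) & (s U p))=False F(r)=True r=False (s U p)=False s=True p=False F(F(p))=False F(p)=False
s_5={r}: ((F(r) & (s U p)) & F(F(p)))=False (F(r) & (s U p))=False F(r)=True r=True (s U p)=False s=False p=False F(F(p))=False F(p)=False
Evaluating at position 4: result = False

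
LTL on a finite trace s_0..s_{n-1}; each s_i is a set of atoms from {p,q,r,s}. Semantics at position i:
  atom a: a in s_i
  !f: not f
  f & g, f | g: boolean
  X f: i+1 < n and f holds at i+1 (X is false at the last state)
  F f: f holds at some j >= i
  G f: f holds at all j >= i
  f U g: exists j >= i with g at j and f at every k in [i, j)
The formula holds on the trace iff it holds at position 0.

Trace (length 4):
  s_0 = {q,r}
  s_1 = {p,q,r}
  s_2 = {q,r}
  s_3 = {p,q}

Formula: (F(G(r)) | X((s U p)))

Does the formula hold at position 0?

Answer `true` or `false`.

s_0={q,r}: (F(G(r)) | X((s U p)))=True F(G(r))=False G(r)=False r=True X((s U p))=True (s U p)=False s=False p=False
s_1={p,q,r}: (F(G(r)) | X((s U p)))=False F(G(r))=False G(r)=False r=True X((s U p))=False (s U p)=True s=False p=True
s_2={q,r}: (F(G(r)) | X((s U p)))=True F(G(r))=False G(r)=False r=True X((s U p))=True (s U p)=False s=False p=False
s_3={p,q}: (F(G(r)) | X((s U p)))=False F(G(r))=False G(r)=False r=False X((s U p))=False (s U p)=True s=False p=True

Answer: true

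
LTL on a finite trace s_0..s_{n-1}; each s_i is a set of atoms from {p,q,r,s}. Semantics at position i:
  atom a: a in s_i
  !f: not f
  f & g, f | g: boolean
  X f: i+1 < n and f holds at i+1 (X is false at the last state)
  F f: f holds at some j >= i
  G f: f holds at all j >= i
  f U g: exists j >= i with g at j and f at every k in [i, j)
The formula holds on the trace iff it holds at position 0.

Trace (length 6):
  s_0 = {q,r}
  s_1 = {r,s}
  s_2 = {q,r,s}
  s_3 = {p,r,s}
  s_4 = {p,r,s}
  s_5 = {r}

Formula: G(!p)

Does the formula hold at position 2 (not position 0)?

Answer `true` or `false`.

Answer: false

Derivation:
s_0={q,r}: G(!p)=False !p=True p=False
s_1={r,s}: G(!p)=False !p=True p=False
s_2={q,r,s}: G(!p)=False !p=True p=False
s_3={p,r,s}: G(!p)=False !p=False p=True
s_4={p,r,s}: G(!p)=False !p=False p=True
s_5={r}: G(!p)=True !p=True p=False
Evaluating at position 2: result = False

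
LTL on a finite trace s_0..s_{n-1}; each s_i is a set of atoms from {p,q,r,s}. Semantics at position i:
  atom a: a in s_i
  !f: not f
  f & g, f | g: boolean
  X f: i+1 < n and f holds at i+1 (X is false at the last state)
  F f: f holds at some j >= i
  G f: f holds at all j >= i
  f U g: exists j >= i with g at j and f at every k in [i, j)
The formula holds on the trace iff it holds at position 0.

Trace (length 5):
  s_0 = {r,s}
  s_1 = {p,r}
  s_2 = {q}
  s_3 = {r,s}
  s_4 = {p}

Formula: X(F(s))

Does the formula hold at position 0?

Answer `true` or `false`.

s_0={r,s}: X(F(s))=True F(s)=True s=True
s_1={p,r}: X(F(s))=True F(s)=True s=False
s_2={q}: X(F(s))=True F(s)=True s=False
s_3={r,s}: X(F(s))=False F(s)=True s=True
s_4={p}: X(F(s))=False F(s)=False s=False

Answer: true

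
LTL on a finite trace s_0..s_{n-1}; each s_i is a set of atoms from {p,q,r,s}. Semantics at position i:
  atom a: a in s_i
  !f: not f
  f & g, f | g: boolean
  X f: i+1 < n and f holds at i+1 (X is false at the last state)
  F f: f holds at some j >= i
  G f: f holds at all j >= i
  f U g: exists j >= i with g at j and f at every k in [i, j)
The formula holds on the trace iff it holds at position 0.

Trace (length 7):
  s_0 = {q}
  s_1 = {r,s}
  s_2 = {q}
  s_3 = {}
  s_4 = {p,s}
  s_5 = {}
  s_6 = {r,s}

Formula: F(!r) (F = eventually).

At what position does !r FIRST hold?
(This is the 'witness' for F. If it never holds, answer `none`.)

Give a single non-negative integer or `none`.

Answer: 0

Derivation:
s_0={q}: !r=True r=False
s_1={r,s}: !r=False r=True
s_2={q}: !r=True r=False
s_3={}: !r=True r=False
s_4={p,s}: !r=True r=False
s_5={}: !r=True r=False
s_6={r,s}: !r=False r=True
F(!r) holds; first witness at position 0.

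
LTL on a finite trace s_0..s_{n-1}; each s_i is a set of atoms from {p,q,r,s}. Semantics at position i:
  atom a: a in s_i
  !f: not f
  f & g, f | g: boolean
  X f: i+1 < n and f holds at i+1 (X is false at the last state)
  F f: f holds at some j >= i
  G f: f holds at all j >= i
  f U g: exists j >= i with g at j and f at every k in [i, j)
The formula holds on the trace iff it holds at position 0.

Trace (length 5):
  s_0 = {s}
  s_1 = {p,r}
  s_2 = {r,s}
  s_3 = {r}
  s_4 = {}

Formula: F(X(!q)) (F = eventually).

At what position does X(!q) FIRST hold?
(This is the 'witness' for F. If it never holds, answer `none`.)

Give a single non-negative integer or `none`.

Answer: 0

Derivation:
s_0={s}: X(!q)=True !q=True q=False
s_1={p,r}: X(!q)=True !q=True q=False
s_2={r,s}: X(!q)=True !q=True q=False
s_3={r}: X(!q)=True !q=True q=False
s_4={}: X(!q)=False !q=True q=False
F(X(!q)) holds; first witness at position 0.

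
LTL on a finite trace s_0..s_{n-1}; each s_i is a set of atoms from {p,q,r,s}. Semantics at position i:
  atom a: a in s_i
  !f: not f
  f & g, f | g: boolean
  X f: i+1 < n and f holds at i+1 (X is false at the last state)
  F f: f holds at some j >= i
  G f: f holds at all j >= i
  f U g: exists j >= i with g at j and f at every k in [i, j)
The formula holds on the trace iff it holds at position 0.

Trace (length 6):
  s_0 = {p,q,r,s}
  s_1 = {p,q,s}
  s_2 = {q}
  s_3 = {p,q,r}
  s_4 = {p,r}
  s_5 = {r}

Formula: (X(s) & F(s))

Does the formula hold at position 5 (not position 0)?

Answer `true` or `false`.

Answer: false

Derivation:
s_0={p,q,r,s}: (X(s) & F(s))=True X(s)=True s=True F(s)=True
s_1={p,q,s}: (X(s) & F(s))=False X(s)=False s=True F(s)=True
s_2={q}: (X(s) & F(s))=False X(s)=False s=False F(s)=False
s_3={p,q,r}: (X(s) & F(s))=False X(s)=False s=False F(s)=False
s_4={p,r}: (X(s) & F(s))=False X(s)=False s=False F(s)=False
s_5={r}: (X(s) & F(s))=False X(s)=False s=False F(s)=False
Evaluating at position 5: result = False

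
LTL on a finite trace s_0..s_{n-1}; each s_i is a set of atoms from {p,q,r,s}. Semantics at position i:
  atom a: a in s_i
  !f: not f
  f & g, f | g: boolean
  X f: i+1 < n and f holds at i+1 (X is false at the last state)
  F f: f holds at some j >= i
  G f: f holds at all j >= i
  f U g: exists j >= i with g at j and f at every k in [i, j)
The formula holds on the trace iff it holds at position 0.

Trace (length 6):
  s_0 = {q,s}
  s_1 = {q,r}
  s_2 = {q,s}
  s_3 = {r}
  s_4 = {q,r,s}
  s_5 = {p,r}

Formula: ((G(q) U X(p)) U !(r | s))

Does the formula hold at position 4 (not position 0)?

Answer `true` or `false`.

Answer: false

Derivation:
s_0={q,s}: ((G(q) U X(p)) U !(r | s))=False (G(q) U X(p))=False G(q)=False q=True X(p)=False p=False !(r | s)=False (r | s)=True r=False s=True
s_1={q,r}: ((G(q) U X(p)) U !(r | s))=False (G(q) U X(p))=False G(q)=False q=True X(p)=False p=False !(r | s)=False (r | s)=True r=True s=False
s_2={q,s}: ((G(q) U X(p)) U !(r | s))=False (G(q) U X(p))=False G(q)=False q=True X(p)=False p=False !(r | s)=False (r | s)=True r=False s=True
s_3={r}: ((G(q) U X(p)) U !(r | s))=False (G(q) U X(p))=False G(q)=False q=False X(p)=False p=False !(r | s)=False (r | s)=True r=True s=False
s_4={q,r,s}: ((G(q) U X(p)) U !(r | s))=False (G(q) U X(p))=True G(q)=False q=True X(p)=True p=False !(r | s)=False (r | s)=True r=True s=True
s_5={p,r}: ((G(q) U X(p)) U !(r | s))=False (G(q) U X(p))=False G(q)=False q=False X(p)=False p=True !(r | s)=False (r | s)=True r=True s=False
Evaluating at position 4: result = False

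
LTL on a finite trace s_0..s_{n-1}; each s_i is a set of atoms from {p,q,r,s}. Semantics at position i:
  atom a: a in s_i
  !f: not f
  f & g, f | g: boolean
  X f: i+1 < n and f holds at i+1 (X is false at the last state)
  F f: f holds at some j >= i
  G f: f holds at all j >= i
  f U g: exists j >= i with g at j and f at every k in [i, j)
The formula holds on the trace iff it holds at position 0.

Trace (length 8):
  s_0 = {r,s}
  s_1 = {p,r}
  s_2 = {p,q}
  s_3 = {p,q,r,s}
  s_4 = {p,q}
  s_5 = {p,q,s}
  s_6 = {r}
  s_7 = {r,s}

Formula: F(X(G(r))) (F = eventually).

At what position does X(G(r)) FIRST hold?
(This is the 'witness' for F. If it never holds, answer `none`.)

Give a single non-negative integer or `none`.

s_0={r,s}: X(G(r))=False G(r)=False r=True
s_1={p,r}: X(G(r))=False G(r)=False r=True
s_2={p,q}: X(G(r))=False G(r)=False r=False
s_3={p,q,r,s}: X(G(r))=False G(r)=False r=True
s_4={p,q}: X(G(r))=False G(r)=False r=False
s_5={p,q,s}: X(G(r))=True G(r)=False r=False
s_6={r}: X(G(r))=True G(r)=True r=True
s_7={r,s}: X(G(r))=False G(r)=True r=True
F(X(G(r))) holds; first witness at position 5.

Answer: 5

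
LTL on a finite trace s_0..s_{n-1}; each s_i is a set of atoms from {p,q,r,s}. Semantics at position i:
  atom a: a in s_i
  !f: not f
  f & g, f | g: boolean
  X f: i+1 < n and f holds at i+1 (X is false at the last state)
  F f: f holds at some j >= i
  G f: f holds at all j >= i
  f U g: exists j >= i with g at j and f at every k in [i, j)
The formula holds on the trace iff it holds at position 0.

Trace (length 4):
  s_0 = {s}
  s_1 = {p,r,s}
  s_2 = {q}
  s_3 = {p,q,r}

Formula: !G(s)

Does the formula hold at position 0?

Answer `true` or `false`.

s_0={s}: !G(s)=True G(s)=False s=True
s_1={p,r,s}: !G(s)=True G(s)=False s=True
s_2={q}: !G(s)=True G(s)=False s=False
s_3={p,q,r}: !G(s)=True G(s)=False s=False

Answer: true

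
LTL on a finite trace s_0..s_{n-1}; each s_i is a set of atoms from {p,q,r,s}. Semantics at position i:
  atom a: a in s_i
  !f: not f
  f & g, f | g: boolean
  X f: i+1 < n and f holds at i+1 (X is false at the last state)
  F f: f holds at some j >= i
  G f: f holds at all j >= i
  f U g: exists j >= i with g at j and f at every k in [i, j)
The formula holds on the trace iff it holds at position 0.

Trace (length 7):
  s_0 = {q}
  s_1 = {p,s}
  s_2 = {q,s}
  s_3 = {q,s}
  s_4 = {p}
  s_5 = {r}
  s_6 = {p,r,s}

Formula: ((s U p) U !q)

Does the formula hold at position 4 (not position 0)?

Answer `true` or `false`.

s_0={q}: ((s U p) U !q)=False (s U p)=False s=False p=False !q=False q=True
s_1={p,s}: ((s U p) U !q)=True (s U p)=True s=True p=True !q=True q=False
s_2={q,s}: ((s U p) U !q)=True (s U p)=True s=True p=False !q=False q=True
s_3={q,s}: ((s U p) U !q)=True (s U p)=True s=True p=False !q=False q=True
s_4={p}: ((s U p) U !q)=True (s U p)=True s=False p=True !q=True q=False
s_5={r}: ((s U p) U !q)=True (s U p)=False s=False p=False !q=True q=False
s_6={p,r,s}: ((s U p) U !q)=True (s U p)=True s=True p=True !q=True q=False
Evaluating at position 4: result = True

Answer: true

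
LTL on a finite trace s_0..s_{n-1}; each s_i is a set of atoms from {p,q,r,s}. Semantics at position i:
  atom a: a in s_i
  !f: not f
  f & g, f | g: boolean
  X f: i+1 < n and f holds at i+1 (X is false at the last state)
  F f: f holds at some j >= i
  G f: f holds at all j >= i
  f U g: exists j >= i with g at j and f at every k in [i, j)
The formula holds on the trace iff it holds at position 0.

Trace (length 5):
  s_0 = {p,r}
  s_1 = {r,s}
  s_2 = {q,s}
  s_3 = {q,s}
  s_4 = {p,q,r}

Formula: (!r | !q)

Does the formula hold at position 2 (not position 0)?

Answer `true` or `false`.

s_0={p,r}: (!r | !q)=True !r=False r=True !q=True q=False
s_1={r,s}: (!r | !q)=True !r=False r=True !q=True q=False
s_2={q,s}: (!r | !q)=True !r=True r=False !q=False q=True
s_3={q,s}: (!r | !q)=True !r=True r=False !q=False q=True
s_4={p,q,r}: (!r | !q)=False !r=False r=True !q=False q=True
Evaluating at position 2: result = True

Answer: true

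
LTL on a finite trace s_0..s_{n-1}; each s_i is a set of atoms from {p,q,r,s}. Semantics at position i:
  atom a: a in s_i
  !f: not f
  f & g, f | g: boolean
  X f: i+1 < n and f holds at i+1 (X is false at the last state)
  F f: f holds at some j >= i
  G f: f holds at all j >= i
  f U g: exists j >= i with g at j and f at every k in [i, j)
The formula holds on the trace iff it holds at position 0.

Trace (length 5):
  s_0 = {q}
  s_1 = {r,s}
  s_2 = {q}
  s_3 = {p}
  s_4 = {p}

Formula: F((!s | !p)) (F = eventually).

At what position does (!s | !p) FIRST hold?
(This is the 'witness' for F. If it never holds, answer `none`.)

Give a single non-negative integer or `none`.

s_0={q}: (!s | !p)=True !s=True s=False !p=True p=False
s_1={r,s}: (!s | !p)=True !s=False s=True !p=True p=False
s_2={q}: (!s | !p)=True !s=True s=False !p=True p=False
s_3={p}: (!s | !p)=True !s=True s=False !p=False p=True
s_4={p}: (!s | !p)=True !s=True s=False !p=False p=True
F((!s | !p)) holds; first witness at position 0.

Answer: 0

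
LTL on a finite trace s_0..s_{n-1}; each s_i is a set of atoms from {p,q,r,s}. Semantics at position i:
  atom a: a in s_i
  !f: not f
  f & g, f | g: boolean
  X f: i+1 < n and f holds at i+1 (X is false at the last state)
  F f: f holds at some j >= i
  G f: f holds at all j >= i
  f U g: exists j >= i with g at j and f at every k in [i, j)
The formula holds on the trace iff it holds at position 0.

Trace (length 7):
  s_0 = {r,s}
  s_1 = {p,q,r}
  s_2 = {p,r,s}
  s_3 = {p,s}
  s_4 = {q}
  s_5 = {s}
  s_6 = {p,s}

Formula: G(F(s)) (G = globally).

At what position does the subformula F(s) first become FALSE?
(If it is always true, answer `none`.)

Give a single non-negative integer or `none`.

Answer: none

Derivation:
s_0={r,s}: F(s)=True s=True
s_1={p,q,r}: F(s)=True s=False
s_2={p,r,s}: F(s)=True s=True
s_3={p,s}: F(s)=True s=True
s_4={q}: F(s)=True s=False
s_5={s}: F(s)=True s=True
s_6={p,s}: F(s)=True s=True
G(F(s)) holds globally = True
No violation — formula holds at every position.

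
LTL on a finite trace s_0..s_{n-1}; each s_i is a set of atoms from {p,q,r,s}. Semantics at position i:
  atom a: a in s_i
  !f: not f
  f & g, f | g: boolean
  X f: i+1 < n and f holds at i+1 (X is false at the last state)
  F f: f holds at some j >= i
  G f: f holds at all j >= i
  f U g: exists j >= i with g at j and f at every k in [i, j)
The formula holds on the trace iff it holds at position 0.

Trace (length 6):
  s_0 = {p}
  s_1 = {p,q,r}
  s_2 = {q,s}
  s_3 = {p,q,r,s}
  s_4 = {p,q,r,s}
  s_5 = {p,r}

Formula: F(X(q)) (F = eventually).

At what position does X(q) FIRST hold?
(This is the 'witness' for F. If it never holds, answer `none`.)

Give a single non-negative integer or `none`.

Answer: 0

Derivation:
s_0={p}: X(q)=True q=False
s_1={p,q,r}: X(q)=True q=True
s_2={q,s}: X(q)=True q=True
s_3={p,q,r,s}: X(q)=True q=True
s_4={p,q,r,s}: X(q)=False q=True
s_5={p,r}: X(q)=False q=False
F(X(q)) holds; first witness at position 0.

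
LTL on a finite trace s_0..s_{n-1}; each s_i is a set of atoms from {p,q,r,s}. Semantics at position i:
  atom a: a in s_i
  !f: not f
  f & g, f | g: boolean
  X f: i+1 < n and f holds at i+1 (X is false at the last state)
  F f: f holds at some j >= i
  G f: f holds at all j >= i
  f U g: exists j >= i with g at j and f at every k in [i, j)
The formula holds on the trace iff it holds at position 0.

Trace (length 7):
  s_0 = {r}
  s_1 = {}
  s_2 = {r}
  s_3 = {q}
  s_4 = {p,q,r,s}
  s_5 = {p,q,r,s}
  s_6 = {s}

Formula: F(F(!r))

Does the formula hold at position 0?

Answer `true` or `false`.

s_0={r}: F(F(!r))=True F(!r)=True !r=False r=True
s_1={}: F(F(!r))=True F(!r)=True !r=True r=False
s_2={r}: F(F(!r))=True F(!r)=True !r=False r=True
s_3={q}: F(F(!r))=True F(!r)=True !r=True r=False
s_4={p,q,r,s}: F(F(!r))=True F(!r)=True !r=False r=True
s_5={p,q,r,s}: F(F(!r))=True F(!r)=True !r=False r=True
s_6={s}: F(F(!r))=True F(!r)=True !r=True r=False

Answer: true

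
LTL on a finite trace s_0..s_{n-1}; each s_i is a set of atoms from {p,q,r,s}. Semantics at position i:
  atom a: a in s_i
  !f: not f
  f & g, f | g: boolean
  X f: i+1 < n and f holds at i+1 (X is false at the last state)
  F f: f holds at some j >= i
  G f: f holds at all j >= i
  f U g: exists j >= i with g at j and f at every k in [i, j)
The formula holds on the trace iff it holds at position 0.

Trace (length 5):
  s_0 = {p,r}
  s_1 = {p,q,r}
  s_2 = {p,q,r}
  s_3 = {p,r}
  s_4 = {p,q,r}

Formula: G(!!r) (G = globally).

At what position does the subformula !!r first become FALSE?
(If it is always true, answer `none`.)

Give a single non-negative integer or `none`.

Answer: none

Derivation:
s_0={p,r}: !!r=True !r=False r=True
s_1={p,q,r}: !!r=True !r=False r=True
s_2={p,q,r}: !!r=True !r=False r=True
s_3={p,r}: !!r=True !r=False r=True
s_4={p,q,r}: !!r=True !r=False r=True
G(!!r) holds globally = True
No violation — formula holds at every position.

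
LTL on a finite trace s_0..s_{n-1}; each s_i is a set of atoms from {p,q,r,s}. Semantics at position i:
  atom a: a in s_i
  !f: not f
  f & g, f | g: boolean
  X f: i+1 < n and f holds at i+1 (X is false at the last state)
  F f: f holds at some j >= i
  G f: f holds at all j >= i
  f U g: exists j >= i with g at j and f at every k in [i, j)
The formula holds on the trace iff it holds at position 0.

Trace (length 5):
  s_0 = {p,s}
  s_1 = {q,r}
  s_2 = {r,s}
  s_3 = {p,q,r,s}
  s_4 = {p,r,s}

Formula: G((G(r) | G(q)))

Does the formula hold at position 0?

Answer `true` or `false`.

s_0={p,s}: G((G(r) | G(q)))=False (G(r) | G(q))=False G(r)=False r=False G(q)=False q=False
s_1={q,r}: G((G(r) | G(q)))=True (G(r) | G(q))=True G(r)=True r=True G(q)=False q=True
s_2={r,s}: G((G(r) | G(q)))=True (G(r) | G(q))=True G(r)=True r=True G(q)=False q=False
s_3={p,q,r,s}: G((G(r) | G(q)))=True (G(r) | G(q))=True G(r)=True r=True G(q)=False q=True
s_4={p,r,s}: G((G(r) | G(q)))=True (G(r) | G(q))=True G(r)=True r=True G(q)=False q=False

Answer: false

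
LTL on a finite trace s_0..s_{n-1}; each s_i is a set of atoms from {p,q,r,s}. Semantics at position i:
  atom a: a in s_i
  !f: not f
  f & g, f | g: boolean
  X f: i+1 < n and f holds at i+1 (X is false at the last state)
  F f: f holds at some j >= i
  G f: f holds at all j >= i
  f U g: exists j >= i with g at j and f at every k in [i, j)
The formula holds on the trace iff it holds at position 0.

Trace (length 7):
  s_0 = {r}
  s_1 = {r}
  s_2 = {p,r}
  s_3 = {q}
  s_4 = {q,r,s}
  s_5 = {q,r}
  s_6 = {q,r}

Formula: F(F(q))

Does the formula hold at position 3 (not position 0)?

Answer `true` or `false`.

Answer: true

Derivation:
s_0={r}: F(F(q))=True F(q)=True q=False
s_1={r}: F(F(q))=True F(q)=True q=False
s_2={p,r}: F(F(q))=True F(q)=True q=False
s_3={q}: F(F(q))=True F(q)=True q=True
s_4={q,r,s}: F(F(q))=True F(q)=True q=True
s_5={q,r}: F(F(q))=True F(q)=True q=True
s_6={q,r}: F(F(q))=True F(q)=True q=True
Evaluating at position 3: result = True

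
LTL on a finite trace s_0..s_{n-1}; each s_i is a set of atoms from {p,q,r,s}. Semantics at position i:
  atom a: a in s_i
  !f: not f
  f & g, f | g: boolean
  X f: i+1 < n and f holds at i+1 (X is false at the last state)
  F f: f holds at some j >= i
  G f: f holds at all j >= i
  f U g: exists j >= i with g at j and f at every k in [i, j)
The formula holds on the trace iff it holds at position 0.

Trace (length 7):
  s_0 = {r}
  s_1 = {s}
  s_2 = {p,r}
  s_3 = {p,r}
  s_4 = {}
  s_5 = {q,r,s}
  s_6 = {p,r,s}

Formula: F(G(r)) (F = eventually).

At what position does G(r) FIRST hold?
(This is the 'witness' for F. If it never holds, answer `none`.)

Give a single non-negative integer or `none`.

s_0={r}: G(r)=False r=True
s_1={s}: G(r)=False r=False
s_2={p,r}: G(r)=False r=True
s_3={p,r}: G(r)=False r=True
s_4={}: G(r)=False r=False
s_5={q,r,s}: G(r)=True r=True
s_6={p,r,s}: G(r)=True r=True
F(G(r)) holds; first witness at position 5.

Answer: 5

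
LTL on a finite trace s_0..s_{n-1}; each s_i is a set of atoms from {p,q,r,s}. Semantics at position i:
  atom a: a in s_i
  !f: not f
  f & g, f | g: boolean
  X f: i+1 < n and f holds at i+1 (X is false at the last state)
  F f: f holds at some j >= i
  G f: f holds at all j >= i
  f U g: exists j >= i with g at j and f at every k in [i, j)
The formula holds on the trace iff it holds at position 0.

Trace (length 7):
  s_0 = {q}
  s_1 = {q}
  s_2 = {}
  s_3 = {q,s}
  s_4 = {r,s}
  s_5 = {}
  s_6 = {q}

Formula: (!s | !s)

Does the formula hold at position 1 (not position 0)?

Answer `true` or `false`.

Answer: true

Derivation:
s_0={q}: (!s | !s)=True !s=True s=False
s_1={q}: (!s | !s)=True !s=True s=False
s_2={}: (!s | !s)=True !s=True s=False
s_3={q,s}: (!s | !s)=False !s=False s=True
s_4={r,s}: (!s | !s)=False !s=False s=True
s_5={}: (!s | !s)=True !s=True s=False
s_6={q}: (!s | !s)=True !s=True s=False
Evaluating at position 1: result = True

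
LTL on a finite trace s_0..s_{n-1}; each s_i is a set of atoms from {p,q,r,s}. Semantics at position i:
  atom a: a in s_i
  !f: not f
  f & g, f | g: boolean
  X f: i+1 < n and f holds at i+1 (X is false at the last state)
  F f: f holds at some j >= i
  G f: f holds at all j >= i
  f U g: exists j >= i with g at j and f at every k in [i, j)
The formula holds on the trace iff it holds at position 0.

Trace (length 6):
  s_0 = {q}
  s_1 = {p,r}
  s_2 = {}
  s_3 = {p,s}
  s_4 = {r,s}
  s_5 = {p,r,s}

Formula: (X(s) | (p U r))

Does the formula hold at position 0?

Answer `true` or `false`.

Answer: false

Derivation:
s_0={q}: (X(s) | (p U r))=False X(s)=False s=False (p U r)=False p=False r=False
s_1={p,r}: (X(s) | (p U r))=True X(s)=False s=False (p U r)=True p=True r=True
s_2={}: (X(s) | (p U r))=True X(s)=True s=False (p U r)=False p=False r=False
s_3={p,s}: (X(s) | (p U r))=True X(s)=True s=True (p U r)=True p=True r=False
s_4={r,s}: (X(s) | (p U r))=True X(s)=True s=True (p U r)=True p=False r=True
s_5={p,r,s}: (X(s) | (p U r))=True X(s)=False s=True (p U r)=True p=True r=True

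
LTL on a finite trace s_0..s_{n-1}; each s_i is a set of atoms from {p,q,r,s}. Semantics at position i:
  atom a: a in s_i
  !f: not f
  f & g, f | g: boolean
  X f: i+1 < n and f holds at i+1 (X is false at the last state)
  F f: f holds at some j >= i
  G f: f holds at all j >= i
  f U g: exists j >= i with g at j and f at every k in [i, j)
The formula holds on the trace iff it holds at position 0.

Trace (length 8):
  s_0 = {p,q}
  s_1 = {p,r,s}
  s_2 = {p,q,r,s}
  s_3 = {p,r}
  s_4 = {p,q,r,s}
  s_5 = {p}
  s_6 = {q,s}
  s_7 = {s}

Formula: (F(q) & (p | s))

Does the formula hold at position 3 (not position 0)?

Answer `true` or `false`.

s_0={p,q}: (F(q) & (p | s))=True F(q)=True q=True (p | s)=True p=True s=False
s_1={p,r,s}: (F(q) & (p | s))=True F(q)=True q=False (p | s)=True p=True s=True
s_2={p,q,r,s}: (F(q) & (p | s))=True F(q)=True q=True (p | s)=True p=True s=True
s_3={p,r}: (F(q) & (p | s))=True F(q)=True q=False (p | s)=True p=True s=False
s_4={p,q,r,s}: (F(q) & (p | s))=True F(q)=True q=True (p | s)=True p=True s=True
s_5={p}: (F(q) & (p | s))=True F(q)=True q=False (p | s)=True p=True s=False
s_6={q,s}: (F(q) & (p | s))=True F(q)=True q=True (p | s)=True p=False s=True
s_7={s}: (F(q) & (p | s))=False F(q)=False q=False (p | s)=True p=False s=True
Evaluating at position 3: result = True

Answer: true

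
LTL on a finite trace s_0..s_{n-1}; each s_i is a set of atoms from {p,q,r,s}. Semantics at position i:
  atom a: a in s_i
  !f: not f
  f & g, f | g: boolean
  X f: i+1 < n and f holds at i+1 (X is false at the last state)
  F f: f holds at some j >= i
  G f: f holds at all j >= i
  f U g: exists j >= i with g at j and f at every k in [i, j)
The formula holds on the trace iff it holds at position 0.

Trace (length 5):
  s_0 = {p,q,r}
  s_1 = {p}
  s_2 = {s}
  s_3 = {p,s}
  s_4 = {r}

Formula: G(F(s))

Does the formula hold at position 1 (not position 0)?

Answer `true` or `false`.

Answer: false

Derivation:
s_0={p,q,r}: G(F(s))=False F(s)=True s=False
s_1={p}: G(F(s))=False F(s)=True s=False
s_2={s}: G(F(s))=False F(s)=True s=True
s_3={p,s}: G(F(s))=False F(s)=True s=True
s_4={r}: G(F(s))=False F(s)=False s=False
Evaluating at position 1: result = False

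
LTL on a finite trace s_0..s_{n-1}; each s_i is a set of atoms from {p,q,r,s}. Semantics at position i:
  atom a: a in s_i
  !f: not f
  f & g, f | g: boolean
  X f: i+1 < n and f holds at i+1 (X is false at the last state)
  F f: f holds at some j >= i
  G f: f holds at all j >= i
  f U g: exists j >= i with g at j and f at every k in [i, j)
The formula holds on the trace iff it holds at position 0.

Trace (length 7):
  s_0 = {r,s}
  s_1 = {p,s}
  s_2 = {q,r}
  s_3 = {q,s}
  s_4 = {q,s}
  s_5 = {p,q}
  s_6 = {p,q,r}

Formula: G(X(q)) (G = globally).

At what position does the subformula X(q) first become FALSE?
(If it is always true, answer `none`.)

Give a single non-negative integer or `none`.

s_0={r,s}: X(q)=False q=False
s_1={p,s}: X(q)=True q=False
s_2={q,r}: X(q)=True q=True
s_3={q,s}: X(q)=True q=True
s_4={q,s}: X(q)=True q=True
s_5={p,q}: X(q)=True q=True
s_6={p,q,r}: X(q)=False q=True
G(X(q)) holds globally = False
First violation at position 0.

Answer: 0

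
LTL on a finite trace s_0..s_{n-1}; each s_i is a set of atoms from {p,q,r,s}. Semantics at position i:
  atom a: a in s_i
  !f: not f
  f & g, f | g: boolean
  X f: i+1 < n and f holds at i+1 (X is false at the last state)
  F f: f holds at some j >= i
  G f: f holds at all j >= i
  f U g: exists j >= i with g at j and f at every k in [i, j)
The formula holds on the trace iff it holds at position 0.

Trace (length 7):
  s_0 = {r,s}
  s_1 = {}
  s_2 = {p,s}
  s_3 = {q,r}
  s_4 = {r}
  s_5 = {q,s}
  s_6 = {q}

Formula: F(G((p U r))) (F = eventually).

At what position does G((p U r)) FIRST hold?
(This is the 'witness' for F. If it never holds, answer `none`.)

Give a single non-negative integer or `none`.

Answer: none

Derivation:
s_0={r,s}: G((p U r))=False (p U r)=True p=False r=True
s_1={}: G((p U r))=False (p U r)=False p=False r=False
s_2={p,s}: G((p U r))=False (p U r)=True p=True r=False
s_3={q,r}: G((p U r))=False (p U r)=True p=False r=True
s_4={r}: G((p U r))=False (p U r)=True p=False r=True
s_5={q,s}: G((p U r))=False (p U r)=False p=False r=False
s_6={q}: G((p U r))=False (p U r)=False p=False r=False
F(G((p U r))) does not hold (no witness exists).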